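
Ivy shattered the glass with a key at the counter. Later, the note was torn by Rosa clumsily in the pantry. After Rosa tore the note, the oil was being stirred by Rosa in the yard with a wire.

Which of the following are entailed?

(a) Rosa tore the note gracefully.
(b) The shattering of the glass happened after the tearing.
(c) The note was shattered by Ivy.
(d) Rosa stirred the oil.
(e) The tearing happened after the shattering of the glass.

(d), (e)

(a) Not entailed — 'gracefully' adds a manner not in (and inconsistent with) the original.
(b) Not entailed — the narrative places the shattering before the tearing, not after.
(c) Not entailed — Ivy shattered the glass, not the note; the note belongs to the tearing event.
(d) Entailed — 'stir' is an activity; 'was stirring' entails that some stirring happened, so 'stirred' holds.
(e) Entailed — the narrative places the shattering before the tearing.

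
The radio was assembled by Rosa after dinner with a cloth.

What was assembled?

the radio

'the radio' marks the patient of the assembling event.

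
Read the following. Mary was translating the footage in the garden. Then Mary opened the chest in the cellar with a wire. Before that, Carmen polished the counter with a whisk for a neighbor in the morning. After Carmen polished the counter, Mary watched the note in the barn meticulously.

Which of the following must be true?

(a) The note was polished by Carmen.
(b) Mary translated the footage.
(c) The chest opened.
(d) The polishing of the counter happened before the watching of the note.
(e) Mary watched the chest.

(a) Not entailed — Carmen polished the counter, not the note; the note belongs to the watching event.
(b) Not entailed — 'was translating' is progressive on an accomplishment; it does not entail the completed 'translated'.
(c) Entailed — 'Mary opened the chest' is causative; it entails the inchoative 'the chest opened'.
(d) Entailed — the narrative places the polishing before the watching.
(e) Not entailed — Mary watched the note, not the chest; the chest belongs to the opening event.

(c), (d)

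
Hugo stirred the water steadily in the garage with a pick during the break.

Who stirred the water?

'Hugo' marks the agent of the stirring event.

Hugo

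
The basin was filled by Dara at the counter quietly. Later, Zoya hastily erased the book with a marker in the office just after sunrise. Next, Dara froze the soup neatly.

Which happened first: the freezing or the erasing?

The connectives place the erasing before the freezing.

the erasing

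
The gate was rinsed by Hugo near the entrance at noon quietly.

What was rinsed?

'the gate' marks the patient of the rinsing event.

the gate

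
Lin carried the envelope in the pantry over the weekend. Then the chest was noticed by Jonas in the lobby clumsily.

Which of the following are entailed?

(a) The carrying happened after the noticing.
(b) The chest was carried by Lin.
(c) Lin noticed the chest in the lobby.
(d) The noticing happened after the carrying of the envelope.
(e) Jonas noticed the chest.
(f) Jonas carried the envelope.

(a) Not entailed — the narrative places the carrying before the noticing, not after.
(b) Not entailed — Lin carried the envelope, not the chest; the chest belongs to the noticing event.
(c) Not entailed — the passage has Jonas noticing the chest, not Lin.
(d) Entailed — the narrative places the carrying before the noticing.
(e) Entailed — dropping 'clumsily', 'in the lobby' leaves a sub-description the original still satisfies.
(f) Not entailed — the passage has Lin carrying the envelope, not Jonas.

(d), (e)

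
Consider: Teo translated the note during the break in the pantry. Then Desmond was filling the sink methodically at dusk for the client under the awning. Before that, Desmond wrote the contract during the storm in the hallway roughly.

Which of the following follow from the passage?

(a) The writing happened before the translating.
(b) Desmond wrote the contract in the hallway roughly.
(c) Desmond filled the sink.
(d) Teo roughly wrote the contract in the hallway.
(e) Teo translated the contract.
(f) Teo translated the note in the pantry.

(a) Not entailed — the narrative doesn't order the writing relative to the translating.
(b) Entailed — dropping 'during the storm' leaves a sub-description the original still satisfies.
(c) Not entailed — 'was filling' is progressive on an accomplishment; it does not entail the completed 'filled'.
(d) Not entailed — the passage has Desmond writing the contract, not Teo.
(e) Not entailed — Teo translated the note, not the contract; the contract belongs to the writing event.
(f) Entailed — every conjunct here is already in the original translating event.

(b), (f)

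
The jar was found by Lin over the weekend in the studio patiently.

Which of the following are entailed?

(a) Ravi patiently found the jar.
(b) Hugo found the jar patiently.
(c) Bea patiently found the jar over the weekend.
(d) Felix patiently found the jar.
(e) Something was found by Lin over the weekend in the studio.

(e)

(a) Not entailed — the passage has Lin finding the jar, not Ravi.
(b) Not entailed — the passage has Lin finding the jar, not Hugo.
(c) Not entailed — the passage has Lin finding the jar, not Bea.
(d) Not entailed — the passage has Lin finding the jar, not Felix.
(e) Entailed — every conjunct here is already in the original finding event.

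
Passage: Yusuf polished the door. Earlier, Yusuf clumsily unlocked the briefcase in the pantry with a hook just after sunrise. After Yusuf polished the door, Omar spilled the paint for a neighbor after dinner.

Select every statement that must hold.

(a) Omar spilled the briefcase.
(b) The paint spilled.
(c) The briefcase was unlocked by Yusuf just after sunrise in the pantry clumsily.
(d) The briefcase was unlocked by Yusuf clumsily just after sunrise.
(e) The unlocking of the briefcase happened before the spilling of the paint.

(a) Not entailed — Omar spilled the paint, not the briefcase; the briefcase belongs to the unlocking event.
(b) Entailed — 'Omar spilled the paint' is causative; it entails the inchoative 'the paint spilled'.
(c) Entailed — dropping 'with a hook' leaves a sub-description the original still satisfies.
(d) Entailed — dropping 'with a hook', 'in the pantry' leaves a sub-description the original still satisfies.
(e) Entailed — the narrative places the unlocking before the spilling.

(b), (c), (d), (e)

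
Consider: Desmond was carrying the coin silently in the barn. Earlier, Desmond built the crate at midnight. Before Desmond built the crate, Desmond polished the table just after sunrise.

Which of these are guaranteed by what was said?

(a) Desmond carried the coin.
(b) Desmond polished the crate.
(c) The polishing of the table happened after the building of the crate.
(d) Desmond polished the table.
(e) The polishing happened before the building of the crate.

(a) Entailed — 'carry' is an activity; 'was carrying' entails that some carrying happened, so 'carried' holds.
(b) Not entailed — Desmond polished the table, not the crate; the crate belongs to the building event.
(c) Not entailed — the narrative places the polishing before the building, not after.
(d) Entailed — every conjunct here is already in the original polishing event.
(e) Entailed — the narrative places the polishing before the building.

(a), (d), (e)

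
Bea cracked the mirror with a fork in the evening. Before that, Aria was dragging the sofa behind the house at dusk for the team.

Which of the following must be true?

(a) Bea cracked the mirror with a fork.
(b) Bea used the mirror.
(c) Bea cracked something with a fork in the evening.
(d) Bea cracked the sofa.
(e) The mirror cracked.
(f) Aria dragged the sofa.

(a), (c), (e), (f)

(a) Entailed — this follows by dropping conjuncts from the cracking event's description.
(b) Not entailed — the mirror is the patient, not an instrument — Bea used a fork.
(c) Entailed — generalizing the patient leaves a sub-description the original still satisfies.
(d) Not entailed — Bea cracked the mirror, not the sofa; the sofa belongs to the dragging event.
(e) Entailed — 'Bea cracked the mirror' is causative; it entails the inchoative 'the mirror cracked'.
(f) Entailed — 'drag' is an activity; 'was dragging' entails that some dragging happened, so 'dragged' holds.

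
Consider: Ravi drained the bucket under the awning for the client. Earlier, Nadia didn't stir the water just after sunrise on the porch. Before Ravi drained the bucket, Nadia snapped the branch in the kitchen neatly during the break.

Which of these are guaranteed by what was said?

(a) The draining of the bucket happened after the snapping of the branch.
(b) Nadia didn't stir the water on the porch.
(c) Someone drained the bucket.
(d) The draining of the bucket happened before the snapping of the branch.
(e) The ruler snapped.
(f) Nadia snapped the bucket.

(a), (c)

(a) Entailed — the narrative places the snapping before the draining.
(b) Not entailed — dropping 'just after sunrise' under negation is not valid — the original leaves open that Nadia stirred the water some other way.
(c) Entailed — the original entails any weakening of itself; this just drops 'under the awning', 'for the client' and generalizes the agent.
(d) Not entailed — the narrative places the snapping before the draining, not after.
(e) Not entailed — the branch is what snapped, not the ruler.
(f) Not entailed — Nadia snapped the branch, not the bucket; the bucket belongs to the draining event.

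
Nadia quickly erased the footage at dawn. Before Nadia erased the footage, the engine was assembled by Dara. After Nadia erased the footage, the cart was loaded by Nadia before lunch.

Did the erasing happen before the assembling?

The narrative orders the assembling before the erasing.

no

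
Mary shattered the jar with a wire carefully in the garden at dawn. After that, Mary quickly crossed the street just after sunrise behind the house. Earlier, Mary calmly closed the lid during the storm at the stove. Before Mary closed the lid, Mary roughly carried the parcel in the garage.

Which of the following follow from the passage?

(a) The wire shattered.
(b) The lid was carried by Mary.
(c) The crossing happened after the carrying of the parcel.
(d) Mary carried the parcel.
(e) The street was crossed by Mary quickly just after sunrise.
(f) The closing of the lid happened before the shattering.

(c), (d), (e)

(a) Not entailed — the jar is what shattered, not the wire.
(b) Not entailed — Mary carried the parcel, not the lid; the lid belongs to the closing event.
(c) Entailed — the narrative places the carrying before the crossing.
(d) Entailed — dropping 'in the garage', 'roughly' leaves a sub-description the original still satisfies.
(e) Entailed — the original entails any weakening of itself; this just drops 'behind the house'.
(f) Not entailed — the narrative doesn't order the closing relative to the shattering.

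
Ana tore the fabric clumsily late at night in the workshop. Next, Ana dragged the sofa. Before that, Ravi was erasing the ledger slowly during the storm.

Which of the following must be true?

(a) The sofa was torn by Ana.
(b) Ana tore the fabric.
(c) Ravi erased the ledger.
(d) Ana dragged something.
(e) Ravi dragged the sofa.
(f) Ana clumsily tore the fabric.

(a) Not entailed — Ana tore the fabric, not the sofa; the sofa belongs to the dragging event.
(b) Entailed — dropping 'in the workshop', 'late at night', 'clumsily' leaves a sub-description the original still satisfies.
(c) Not entailed — 'was erasing' is progressive on an accomplishment; it does not entail the completed 'erased'.
(d) Entailed — the original entails any weakening of itself; this just generalizes the patient.
(e) Not entailed — the passage has Ana dragging the sofa, not Ravi.
(f) Entailed — the original entails any weakening of itself; this just drops 'in the workshop', 'late at night'.

(b), (d), (f)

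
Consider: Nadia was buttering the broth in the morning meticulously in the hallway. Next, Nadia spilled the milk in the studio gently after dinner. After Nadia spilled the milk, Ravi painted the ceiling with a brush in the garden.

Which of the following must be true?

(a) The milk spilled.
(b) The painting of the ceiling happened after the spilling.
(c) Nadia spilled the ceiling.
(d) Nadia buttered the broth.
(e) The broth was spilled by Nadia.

(a) Entailed — 'Nadia spilled the milk' is causative; it entails the inchoative 'the milk spilled'.
(b) Entailed — the narrative places the spilling before the painting.
(c) Not entailed — Nadia spilled the milk, not the ceiling; the ceiling belongs to the painting event.
(d) Not entailed — 'was buttering' is progressive on an accomplishment; it does not entail the completed 'buttered'.
(e) Not entailed — Nadia spilled the milk, not the broth; the broth belongs to the buttering event.

(a), (b)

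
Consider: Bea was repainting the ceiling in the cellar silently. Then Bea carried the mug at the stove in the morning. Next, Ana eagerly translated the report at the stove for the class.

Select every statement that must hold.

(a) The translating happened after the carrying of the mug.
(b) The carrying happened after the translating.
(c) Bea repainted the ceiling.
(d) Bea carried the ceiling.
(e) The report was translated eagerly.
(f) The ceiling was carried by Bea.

(a), (e)

(a) Entailed — the narrative places the carrying before the translating.
(b) Not entailed — the narrative places the carrying before the translating, not after.
(c) Not entailed — 'was repainting' is progressive on an accomplishment; it does not entail the completed 'repainted'.
(d) Not entailed — Bea carried the mug, not the ceiling; the ceiling belongs to the repainting event.
(e) Entailed — every conjunct here is already in the original translating event.
(f) Not entailed — Bea carried the mug, not the ceiling; the ceiling belongs to the repainting event.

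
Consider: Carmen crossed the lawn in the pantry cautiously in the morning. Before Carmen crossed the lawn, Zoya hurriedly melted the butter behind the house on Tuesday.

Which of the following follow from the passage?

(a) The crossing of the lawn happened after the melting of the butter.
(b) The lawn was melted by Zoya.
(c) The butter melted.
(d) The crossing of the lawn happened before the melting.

(a), (c)

(a) Entailed — the narrative places the melting before the crossing.
(b) Not entailed — Zoya melted the butter, not the lawn; the lawn belongs to the crossing event.
(c) Entailed — 'Zoya melted the butter' is causative; it entails the inchoative 'the butter melted'.
(d) Not entailed — the narrative places the melting before the crossing, not after.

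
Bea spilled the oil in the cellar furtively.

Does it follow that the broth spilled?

Nothing is said about any broth; only the oil is affected.

no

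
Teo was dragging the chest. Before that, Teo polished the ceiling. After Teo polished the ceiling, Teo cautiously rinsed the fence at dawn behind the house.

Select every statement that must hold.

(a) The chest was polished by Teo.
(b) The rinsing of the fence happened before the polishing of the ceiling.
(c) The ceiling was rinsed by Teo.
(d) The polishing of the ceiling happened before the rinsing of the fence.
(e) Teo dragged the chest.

(a) Not entailed — Teo polished the ceiling, not the chest; the chest belongs to the dragging event.
(b) Not entailed — the narrative places the polishing before the rinsing, not after.
(c) Not entailed — Teo rinsed the fence, not the ceiling; the ceiling belongs to the polishing event.
(d) Entailed — the narrative places the polishing before the rinsing.
(e) Entailed — 'drag' is an activity; 'was dragging' entails that some dragging happened, so 'dragged' holds.

(d), (e)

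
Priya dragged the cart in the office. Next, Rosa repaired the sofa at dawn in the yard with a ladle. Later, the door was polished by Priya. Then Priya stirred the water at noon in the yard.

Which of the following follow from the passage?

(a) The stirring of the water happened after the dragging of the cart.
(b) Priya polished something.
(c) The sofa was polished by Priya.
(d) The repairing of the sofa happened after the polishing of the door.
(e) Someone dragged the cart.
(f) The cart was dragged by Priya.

(a) Entailed — the narrative places the dragging before the stirring.
(b) Entailed — the original entails any weakening of itself; this just generalizes the patient.
(c) Not entailed — Priya polished the door, not the sofa; the sofa belongs to the repairing event.
(d) Not entailed — the narrative places the repairing before the polishing, not after.
(e) Entailed — this follows by dropping conjuncts from the dragging event's description.
(f) Entailed — this follows by dropping conjuncts from the dragging event's description.

(a), (b), (e), (f)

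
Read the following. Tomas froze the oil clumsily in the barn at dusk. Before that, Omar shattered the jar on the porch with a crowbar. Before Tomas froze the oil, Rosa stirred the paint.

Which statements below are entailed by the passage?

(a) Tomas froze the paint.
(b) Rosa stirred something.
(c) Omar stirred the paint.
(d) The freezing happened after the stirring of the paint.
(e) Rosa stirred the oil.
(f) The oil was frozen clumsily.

(a) Not entailed — Tomas froze the oil, not the paint; the paint belongs to the stirring event.
(b) Entailed — this follows by dropping conjuncts from the stirring event's description.
(c) Not entailed — the passage has Rosa stirring the paint, not Omar.
(d) Entailed — the narrative places the stirring before the freezing.
(e) Not entailed — Rosa stirred the paint, not the oil; the oil belongs to the freezing event.
(f) Entailed — dropping 'in the barn', 'at dusk' and generalizing the agent leaves a sub-description the original still satisfies.

(b), (d), (f)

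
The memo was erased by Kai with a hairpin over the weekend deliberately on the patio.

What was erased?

'the memo' marks the patient of the erasing event.

the memo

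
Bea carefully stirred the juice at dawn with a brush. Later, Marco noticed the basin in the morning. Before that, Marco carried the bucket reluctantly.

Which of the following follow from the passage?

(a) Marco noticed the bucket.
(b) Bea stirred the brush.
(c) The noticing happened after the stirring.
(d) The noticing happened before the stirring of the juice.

(c)

(a) Not entailed — Marco noticed the basin, not the bucket; the bucket belongs to the carrying event.
(b) Not entailed — the brush is the instrument, not what was stirred.
(c) Entailed — the narrative places the stirring before the noticing.
(d) Not entailed — the narrative places the stirring before the noticing, not after.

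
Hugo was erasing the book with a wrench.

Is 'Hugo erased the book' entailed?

no

'was erasing' is progressive; for an accomplishment like 'erase the book', it doesn't entail completion.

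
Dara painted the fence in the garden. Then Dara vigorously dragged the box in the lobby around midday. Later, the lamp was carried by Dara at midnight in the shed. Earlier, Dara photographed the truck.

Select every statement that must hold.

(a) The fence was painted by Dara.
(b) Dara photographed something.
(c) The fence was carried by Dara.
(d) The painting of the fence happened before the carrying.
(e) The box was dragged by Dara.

(a), (b), (d), (e)

(a) Entailed — the original entails any weakening of itself; this just drops 'in the garden'.
(b) Entailed — generalizing the patient leaves a sub-description the original still satisfies.
(c) Not entailed — Dara carried the lamp, not the fence; the fence belongs to the painting event.
(d) Entailed — the narrative places the painting before the carrying.
(e) Entailed — this follows by dropping conjuncts from the dragging event's description.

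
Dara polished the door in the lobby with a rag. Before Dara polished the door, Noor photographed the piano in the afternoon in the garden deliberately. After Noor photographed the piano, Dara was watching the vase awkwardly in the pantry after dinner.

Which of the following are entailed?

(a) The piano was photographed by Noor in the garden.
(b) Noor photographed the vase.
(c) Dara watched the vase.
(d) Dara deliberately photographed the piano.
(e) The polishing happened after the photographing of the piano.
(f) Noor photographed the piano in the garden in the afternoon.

(a), (c), (e), (f)

(a) Entailed — dropping 'deliberately', 'in the afternoon' leaves a sub-description the original still satisfies.
(b) Not entailed — Noor photographed the piano, not the vase; the vase belongs to the watching event.
(c) Entailed — 'watch' is an activity; 'was watching' entails that some watching happened, so 'watched' holds.
(d) Not entailed — the passage has Noor photographing the piano, not Dara.
(e) Entailed — the narrative places the photographing before the polishing.
(f) Entailed — every conjunct here is already in the original photographing event.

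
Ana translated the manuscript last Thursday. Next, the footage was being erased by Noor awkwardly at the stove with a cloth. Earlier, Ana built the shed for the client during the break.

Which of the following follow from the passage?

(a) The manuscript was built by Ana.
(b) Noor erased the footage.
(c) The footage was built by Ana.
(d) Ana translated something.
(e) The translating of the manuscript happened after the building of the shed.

(d)

(a) Not entailed — Ana built the shed, not the manuscript; the manuscript belongs to the translating event.
(b) Not entailed — 'was erasing' is progressive on an accomplishment; it does not entail the completed 'erased'.
(c) Not entailed — Ana built the shed, not the footage; the footage belongs to the erasing event.
(d) Entailed — the original entails any weakening of itself; this just drops 'last Thursday' and generalizes the patient.
(e) Not entailed — the narrative doesn't order the building relative to the translating.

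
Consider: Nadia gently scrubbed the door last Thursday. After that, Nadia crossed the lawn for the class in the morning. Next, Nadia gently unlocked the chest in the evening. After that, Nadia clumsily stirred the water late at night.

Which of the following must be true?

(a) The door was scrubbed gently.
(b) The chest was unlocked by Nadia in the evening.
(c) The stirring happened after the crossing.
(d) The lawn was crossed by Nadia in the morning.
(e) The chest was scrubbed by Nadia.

(a) Entailed — the original entails any weakening of itself; this just drops 'last Thursday' and generalizes the agent.
(b) Entailed — dropping 'gently' leaves a sub-description the original still satisfies.
(c) Entailed — the narrative places the crossing before the stirring.
(d) Entailed — this follows by dropping conjuncts from the crossing event's description.
(e) Not entailed — Nadia scrubbed the door, not the chest; the chest belongs to the unlocking event.

(a), (b), (c), (d)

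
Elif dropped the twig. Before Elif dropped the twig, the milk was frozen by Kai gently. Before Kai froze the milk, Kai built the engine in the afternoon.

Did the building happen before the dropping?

The narrative orders the building before the dropping.

yes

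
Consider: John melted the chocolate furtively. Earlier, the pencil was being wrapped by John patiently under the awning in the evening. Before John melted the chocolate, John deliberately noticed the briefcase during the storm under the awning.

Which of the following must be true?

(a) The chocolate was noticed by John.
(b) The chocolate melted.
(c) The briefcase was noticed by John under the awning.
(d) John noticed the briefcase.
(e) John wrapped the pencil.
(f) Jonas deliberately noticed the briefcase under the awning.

(a) Not entailed — John noticed the briefcase, not the chocolate; the chocolate belongs to the melting event.
(b) Entailed — 'John melted the chocolate' is causative; it entails the inchoative 'the chocolate melted'.
(c) Entailed — every conjunct here is already in the original noticing event.
(d) Entailed — every conjunct here is already in the original noticing event.
(e) Not entailed — 'was wrapping' is progressive on an accomplishment; it does not entail the completed 'wrapped'.
(f) Not entailed — the passage has John noticing the briefcase, not Jonas.

(b), (c), (d)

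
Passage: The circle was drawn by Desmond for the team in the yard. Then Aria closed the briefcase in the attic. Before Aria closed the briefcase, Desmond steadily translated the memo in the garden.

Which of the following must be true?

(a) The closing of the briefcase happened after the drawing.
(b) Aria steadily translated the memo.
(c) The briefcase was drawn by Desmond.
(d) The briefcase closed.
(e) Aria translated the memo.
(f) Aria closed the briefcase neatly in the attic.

(a) Entailed — the narrative places the drawing before the closing.
(b) Not entailed — the passage has Desmond translating the memo, not Aria.
(c) Not entailed — Desmond drew the circle, not the briefcase; the briefcase belongs to the closing event.
(d) Entailed — 'Aria closed the briefcase' is causative; it entails the inchoative 'the briefcase closed'.
(e) Not entailed — the passage has Desmond translating the memo, not Aria.
(f) Not entailed — 'neatly' adds information not in the original event.

(a), (d)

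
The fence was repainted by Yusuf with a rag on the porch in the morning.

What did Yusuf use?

a rag

'with a rag' marks the instrument of the repainting event.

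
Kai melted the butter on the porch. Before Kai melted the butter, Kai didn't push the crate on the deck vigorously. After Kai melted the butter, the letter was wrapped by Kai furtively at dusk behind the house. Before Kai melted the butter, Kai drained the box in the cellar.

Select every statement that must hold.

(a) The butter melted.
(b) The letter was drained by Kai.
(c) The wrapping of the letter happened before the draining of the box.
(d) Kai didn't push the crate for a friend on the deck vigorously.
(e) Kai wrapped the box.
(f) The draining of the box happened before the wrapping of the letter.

(a), (d), (f)

(a) Entailed — 'Kai melted the butter' is causative; it entails the inchoative 'the butter melted'.
(b) Not entailed — Kai drained the box, not the letter; the letter belongs to the wrapping event.
(c) Not entailed — the narrative places the draining before the wrapping, not after.
(d) Entailed — under negation, adding a further restriction is entailed: if no such pushing event occurred, none occurred for a friend either.
(e) Not entailed — Kai wrapped the letter, not the box; the box belongs to the draining event.
(f) Entailed — the narrative places the draining before the wrapping.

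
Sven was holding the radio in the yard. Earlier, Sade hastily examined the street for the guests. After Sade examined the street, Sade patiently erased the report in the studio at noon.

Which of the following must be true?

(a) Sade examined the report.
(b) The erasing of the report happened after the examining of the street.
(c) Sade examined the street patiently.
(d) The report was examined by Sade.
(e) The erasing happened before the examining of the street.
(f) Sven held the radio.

(a) Not entailed — Sade examined the street, not the report; the report belongs to the erasing event.
(b) Entailed — the narrative places the examining before the erasing.
(c) Not entailed — 'patiently' adds a manner not in (and inconsistent with) the original.
(d) Not entailed — Sade examined the street, not the report; the report belongs to the erasing event.
(e) Not entailed — the narrative places the examining before the erasing, not after.
(f) Entailed — 'hold' is an activity; 'was holding' entails that some holding happened, so 'held' holds.

(b), (f)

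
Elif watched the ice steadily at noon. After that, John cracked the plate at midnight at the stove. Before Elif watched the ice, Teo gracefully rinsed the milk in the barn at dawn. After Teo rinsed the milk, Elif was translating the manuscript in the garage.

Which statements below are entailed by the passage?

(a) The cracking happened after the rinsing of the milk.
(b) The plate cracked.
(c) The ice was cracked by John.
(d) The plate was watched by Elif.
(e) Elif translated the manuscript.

(a), (b)

(a) Entailed — the narrative places the rinsing before the cracking.
(b) Entailed — 'John cracked the plate' is causative; it entails the inchoative 'the plate cracked'.
(c) Not entailed — John cracked the plate, not the ice; the ice belongs to the watching event.
(d) Not entailed — Elif watched the ice, not the plate; the plate belongs to the cracking event.
(e) Not entailed — 'was translating' is progressive on an accomplishment; it does not entail the completed 'translated'.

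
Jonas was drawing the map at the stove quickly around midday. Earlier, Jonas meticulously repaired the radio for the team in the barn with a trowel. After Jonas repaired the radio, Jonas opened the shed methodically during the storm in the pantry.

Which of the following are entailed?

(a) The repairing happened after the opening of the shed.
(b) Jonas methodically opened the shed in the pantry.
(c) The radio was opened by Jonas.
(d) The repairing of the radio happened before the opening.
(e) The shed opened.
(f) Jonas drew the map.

(b), (d), (e)

(a) Not entailed — the narrative places the repairing before the opening, not after.
(b) Entailed — the original entails any weakening of itself; this just drops 'during the storm'.
(c) Not entailed — Jonas opened the shed, not the radio; the radio belongs to the repairing event.
(d) Entailed — the narrative places the repairing before the opening.
(e) Entailed — 'Jonas opened the shed' is causative; it entails the inchoative 'the shed opened'.
(f) Not entailed — 'was drawing' is progressive on an accomplishment; it does not entail the completed 'drew'.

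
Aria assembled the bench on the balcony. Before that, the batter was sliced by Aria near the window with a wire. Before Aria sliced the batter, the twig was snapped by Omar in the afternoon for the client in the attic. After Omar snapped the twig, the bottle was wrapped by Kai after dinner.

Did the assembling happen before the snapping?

The narrative orders the snapping before the assembling.

no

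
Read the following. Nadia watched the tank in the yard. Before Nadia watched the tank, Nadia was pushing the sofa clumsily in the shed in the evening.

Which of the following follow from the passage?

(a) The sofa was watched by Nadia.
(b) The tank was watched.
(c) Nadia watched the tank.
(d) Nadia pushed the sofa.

(a) Not entailed — Nadia watched the tank, not the sofa; the sofa belongs to the pushing event.
(b) Entailed — every conjunct here is already in the original watching event.
(c) Entailed — dropping 'in the yard' leaves a sub-description the original still satisfies.
(d) Entailed — 'push' is an activity; 'was pushing' entails that some pushing happened, so 'pushed' holds.

(b), (c), (d)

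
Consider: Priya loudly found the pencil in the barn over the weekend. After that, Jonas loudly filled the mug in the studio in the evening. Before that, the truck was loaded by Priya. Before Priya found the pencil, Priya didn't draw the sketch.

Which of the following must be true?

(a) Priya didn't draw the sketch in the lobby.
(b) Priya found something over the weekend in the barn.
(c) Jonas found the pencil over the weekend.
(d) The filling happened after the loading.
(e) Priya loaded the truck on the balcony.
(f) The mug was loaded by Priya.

(a) Entailed — under negation, adding a further restriction is entailed: if no such drawing event occurred, none occurred in the lobby either.
(b) Entailed — every conjunct here is already in the original finding event.
(c) Not entailed — the passage has Priya finding the pencil, not Jonas.
(d) Entailed — the narrative places the loading before the filling.
(e) Not entailed — 'on the balcony' adds information not in the original event.
(f) Not entailed — Priya loaded the truck, not the mug; the mug belongs to the filling event.

(a), (b), (d)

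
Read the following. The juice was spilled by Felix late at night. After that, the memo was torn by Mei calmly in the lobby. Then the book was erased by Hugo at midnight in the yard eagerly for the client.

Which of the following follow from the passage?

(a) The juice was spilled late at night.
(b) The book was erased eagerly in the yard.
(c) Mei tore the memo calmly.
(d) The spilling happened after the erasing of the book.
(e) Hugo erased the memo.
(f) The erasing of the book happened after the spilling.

(a) Entailed — the original entails any weakening of itself; this just generalizes the agent.
(b) Entailed — dropping 'at midnight', 'for the client' and generalizing the agent leaves a sub-description the original still satisfies.
(c) Entailed — the original entails any weakening of itself; this just drops 'in the lobby'.
(d) Not entailed — the narrative places the spilling before the erasing, not after.
(e) Not entailed — Hugo erased the book, not the memo; the memo belongs to the tearing event.
(f) Entailed — the narrative places the spilling before the erasing.

(a), (b), (c), (f)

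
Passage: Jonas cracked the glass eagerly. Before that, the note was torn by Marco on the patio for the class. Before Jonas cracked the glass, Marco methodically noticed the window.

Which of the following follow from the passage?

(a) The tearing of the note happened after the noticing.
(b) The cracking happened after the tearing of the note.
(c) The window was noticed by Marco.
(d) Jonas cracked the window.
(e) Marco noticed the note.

(b), (c)

(a) Not entailed — the narrative doesn't order the noticing relative to the tearing.
(b) Entailed — the narrative places the tearing before the cracking.
(c) Entailed — the original entails any weakening of itself; this just drops 'methodically'.
(d) Not entailed — Jonas cracked the glass, not the window; the window belongs to the noticing event.
(e) Not entailed — Marco noticed the window, not the note; the note belongs to the tearing event.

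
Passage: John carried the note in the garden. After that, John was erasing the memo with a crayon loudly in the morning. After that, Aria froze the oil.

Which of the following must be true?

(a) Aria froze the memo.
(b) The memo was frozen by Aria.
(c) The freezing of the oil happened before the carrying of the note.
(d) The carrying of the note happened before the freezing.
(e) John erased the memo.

(d)

(a) Not entailed — Aria froze the oil, not the memo; the memo belongs to the erasing event.
(b) Not entailed — Aria froze the oil, not the memo; the memo belongs to the erasing event.
(c) Not entailed — the narrative places the carrying before the freezing, not after.
(d) Entailed — the narrative places the carrying before the freezing.
(e) Not entailed — 'was erasing' is progressive on an accomplishment; it does not entail the completed 'erased'.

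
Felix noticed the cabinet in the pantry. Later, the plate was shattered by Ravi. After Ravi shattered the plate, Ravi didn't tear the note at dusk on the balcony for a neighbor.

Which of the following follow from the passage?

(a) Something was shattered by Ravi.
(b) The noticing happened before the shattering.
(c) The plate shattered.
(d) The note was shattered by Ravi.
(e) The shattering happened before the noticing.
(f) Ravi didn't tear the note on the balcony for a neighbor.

(a), (b), (c)

(a) Entailed — every conjunct here is already in the original shattering event.
(b) Entailed — the narrative places the noticing before the shattering.
(c) Entailed — 'Ravi shattered the plate' is causative; it entails the inchoative 'the plate shattered'.
(d) Not entailed — Ravi shattered the plate, not the note; the note belongs to the tearing event.
(e) Not entailed — the narrative places the noticing before the shattering, not after.
(f) Not entailed — dropping 'at dusk' under negation is not valid — the original leaves open that Ravi tore the note some other way.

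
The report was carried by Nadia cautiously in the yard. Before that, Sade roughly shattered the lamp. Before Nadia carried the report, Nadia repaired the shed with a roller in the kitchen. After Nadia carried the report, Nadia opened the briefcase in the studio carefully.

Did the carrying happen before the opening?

The narrative orders the carrying before the opening.

yes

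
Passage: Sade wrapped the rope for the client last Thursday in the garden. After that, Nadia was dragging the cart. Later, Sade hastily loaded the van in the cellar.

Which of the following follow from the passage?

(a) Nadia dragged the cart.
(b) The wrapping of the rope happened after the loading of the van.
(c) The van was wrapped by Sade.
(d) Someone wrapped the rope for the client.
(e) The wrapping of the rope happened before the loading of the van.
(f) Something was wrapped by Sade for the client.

(a) Entailed — 'drag' is an activity; 'was dragging' entails that some dragging happened, so 'dragged' holds.
(b) Not entailed — the narrative places the wrapping before the loading, not after.
(c) Not entailed — Sade wrapped the rope, not the van; the van belongs to the loading event.
(d) Entailed — dropping 'last Thursday', 'in the garden' and generalizing the agent leaves a sub-description the original still satisfies.
(e) Entailed — the narrative places the wrapping before the loading.
(f) Entailed — the original entails any weakening of itself; this just drops 'last Thursday', 'in the garden' and generalizes the patient.

(a), (d), (e), (f)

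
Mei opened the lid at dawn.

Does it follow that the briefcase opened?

no

Nothing is said about any briefcase; only the lid is affected.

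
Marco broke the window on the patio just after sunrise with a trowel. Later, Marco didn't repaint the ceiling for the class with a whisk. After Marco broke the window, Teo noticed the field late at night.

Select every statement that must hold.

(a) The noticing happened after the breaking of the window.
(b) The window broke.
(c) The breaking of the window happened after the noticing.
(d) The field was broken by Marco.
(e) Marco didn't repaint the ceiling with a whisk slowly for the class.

(a) Entailed — the narrative places the breaking before the noticing.
(b) Entailed — 'Marco broke the window' is causative; it entails the inchoative 'the window broke'.
(c) Not entailed — the narrative places the breaking before the noticing, not after.
(d) Not entailed — Marco broke the window, not the field; the field belongs to the noticing event.
(e) Entailed — under negation, adding a further restriction is entailed: if no such repainting event occurred, none occurred slowly either.

(a), (b), (e)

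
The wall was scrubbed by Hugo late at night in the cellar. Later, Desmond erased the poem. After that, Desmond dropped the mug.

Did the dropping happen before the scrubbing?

The narrative orders the scrubbing before the dropping.

no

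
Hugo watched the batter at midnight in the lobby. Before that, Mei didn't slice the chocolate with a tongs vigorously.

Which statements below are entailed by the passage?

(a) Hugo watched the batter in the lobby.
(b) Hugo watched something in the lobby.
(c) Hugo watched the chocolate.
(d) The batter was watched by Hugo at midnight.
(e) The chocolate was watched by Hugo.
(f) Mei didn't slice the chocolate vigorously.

(a) Entailed — dropping 'at midnight' leaves a sub-description the original still satisfies.
(b) Entailed — this follows by dropping conjuncts from the watching event's description.
(c) Not entailed — Hugo watched the batter, not the chocolate; the chocolate belongs to the slicing event.
(d) Entailed — the original entails any weakening of itself; this just drops 'in the lobby'.
(e) Not entailed — Hugo watched the batter, not the chocolate; the chocolate belongs to the slicing event.
(f) Not entailed — dropping 'with a tongs' under negation is not valid — the original leaves open that Mei sliced the chocolate some other way.

(a), (b), (d)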